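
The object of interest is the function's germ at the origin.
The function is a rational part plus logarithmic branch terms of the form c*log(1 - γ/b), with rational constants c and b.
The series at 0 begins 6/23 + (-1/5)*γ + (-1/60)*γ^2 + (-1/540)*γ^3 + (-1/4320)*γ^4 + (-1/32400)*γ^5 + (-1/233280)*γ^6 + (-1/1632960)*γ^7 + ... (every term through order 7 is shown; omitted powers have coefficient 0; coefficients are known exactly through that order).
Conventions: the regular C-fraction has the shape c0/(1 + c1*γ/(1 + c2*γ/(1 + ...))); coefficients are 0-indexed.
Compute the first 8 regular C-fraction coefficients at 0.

The regular C-fraction coefficients are [6/23, 23/30, -17/20, -5/1836, -37/459, -17/740, -67/1110, -111/3752].

Taylor coefficients (read off): a_0 = 6/23, a_1 = -1/5, a_2 = -1/60, a_3 = -1/540, a_4 = -1/4320, a_5 = -1/32400, a_6 = -1/233280, a_7 = -1/1632960.
c0 = a_0 = 6/23. Peel one level at a time: if S = 1 + c*γ/S' with S'(0) = 1, then c is the γ-coefficient of S and S' = c*γ/(S - 1).
S_1 = c0/f = 1 + (23/30)*γ + (391/600)*γ^2 + ...; c1 = 23/30.
S_2 = c1*γ/(S_1 - 1) = 1 + (-17/20)*γ + (-1/432)*γ^2 + ...; c2 = -17/20.
S_3 = c2*γ/(S_2 - 1) = 1 + (-5/1836)*γ + (-185/842724)*γ^2 + ...; c3 = -5/1836.
S_4 = c3*γ/(S_3 - 1) = 1 + (-37/459)*γ + (-1/540)*γ^2 + ...; c4 = -37/459.
S_5 = c4*γ/(S_4 - 1) = 1 + (-17/740)*γ + (-1139/821400)*γ^2 + ...; c5 = -17/740.
S_6 = c5*γ/(S_5 - 1) = 1 + (-67/1110)*γ + (-1/560)*γ^2 + ...; c6 = -67/1110.
S_7 = c6*γ/(S_6 - 1) = 1 + (-111/3752)*γ + ...; c7 = -111/3752.


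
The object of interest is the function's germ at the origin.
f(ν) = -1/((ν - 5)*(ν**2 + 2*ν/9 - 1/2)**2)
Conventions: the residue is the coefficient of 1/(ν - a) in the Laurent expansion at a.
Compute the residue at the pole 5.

At the order-1 pole 5 set g(ν) = (ν - (5))*f(ν) = -1/(ν**2 + 2*ν/9 - 1/2)**2.
Simple pole: residue = g(a) at a = 5, which is -324/212521.

The residue is -324/212521.


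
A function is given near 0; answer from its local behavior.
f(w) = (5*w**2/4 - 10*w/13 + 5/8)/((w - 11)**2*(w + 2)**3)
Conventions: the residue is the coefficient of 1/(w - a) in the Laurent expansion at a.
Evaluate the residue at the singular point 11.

At the order-2 pole 11 set g(w) = (w - (11))^2*f(w) = (5*w**2/4 - 10*w/13 + 5/8)/(w + 2)**3.
Order-2 pole: residue = g'(a); g'(11) = -8605/2970344, so the residue is -8605/2970344.

The residue is -8605/2970344.


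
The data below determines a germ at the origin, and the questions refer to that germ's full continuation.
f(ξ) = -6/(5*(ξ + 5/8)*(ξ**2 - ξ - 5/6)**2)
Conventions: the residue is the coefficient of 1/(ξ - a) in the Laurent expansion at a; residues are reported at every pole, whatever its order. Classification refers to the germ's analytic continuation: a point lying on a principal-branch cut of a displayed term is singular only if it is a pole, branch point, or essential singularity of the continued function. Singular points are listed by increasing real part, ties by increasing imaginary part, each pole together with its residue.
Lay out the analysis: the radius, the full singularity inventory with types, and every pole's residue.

Denominator factor (ξ**2 - ξ - 5/6)^2: discriminant 13/3, real irrational roots 1/2 + (1/6)*sqrt(39) and 1/2 - (1/6)*sqrt(39); poles of order 2, moduli 1/2 + (1/6)*sqrt(39) and -1/2 + (1/6)*sqrt(39).
Denominator factor (ξ + 5/8): pole of order 1 at -5/8, modulus 5/8.
The radius of convergence is the smallest modulus among the singular points: -1/2 + (1/6)*sqrt(39).
At the order-1 pole -5/8 set g(ξ) = (ξ - (-5/8))*f(ξ) = -6/(5*(ξ**2 - ξ - 5/6)**2).
Simple pole: residue = g(a) at a = -5/8, which is -221184/6125.
The factor ξ**2 - ξ - 5/6 splits as (ξ - a)(ξ - a') with a = 1/2 - (1/6)*sqrt(39), a' = 1/2 + (1/6)*sqrt(39). At the order-2 pole a set g(ξ) = (ξ - a)^2*f(ξ) = [-6/(5*(ξ + 5/8))] / (ξ - a')^2.
Order-2 pole: residue = g'(a); g'(1/2 - (1/6)*sqrt(39)) = 110592/6125 + (2962656/1035125)*sqrt(39), so the residue is 110592/6125 + (2962656/1035125)*sqrt(39).
The factor ξ**2 - ξ - 5/6 splits as (ξ - a)(ξ - a') with a = 1/2 + (1/6)*sqrt(39), a' = 1/2 - (1/6)*sqrt(39). At the order-2 pole a set g(ξ) = (ξ - a)^2*f(ξ) = [-6/(5*(ξ + 5/8))] / (ξ - a')^2.
Order-2 pole: residue = g'(a); g'(1/2 + (1/6)*sqrt(39)) = 110592/6125 - (2962656/1035125)*sqrt(39), so the residue is 110592/6125 - (2962656/1035125)*sqrt(39).
List the singular points by increasing real part (a conjugate pair: the negative imaginary part first).

Radius of convergence at 0: -1/2 + (1/6)*sqrt(39).
At -5/8: a pole of order 1; residue -221184/6125.
At 1/2 - (1/6)*sqrt(39): a pole of order 2; residue 110592/6125 + (2962656/1035125)*sqrt(39).
At 1/2 + (1/6)*sqrt(39): a pole of order 2; residue 110592/6125 - (2962656/1035125)*sqrt(39).


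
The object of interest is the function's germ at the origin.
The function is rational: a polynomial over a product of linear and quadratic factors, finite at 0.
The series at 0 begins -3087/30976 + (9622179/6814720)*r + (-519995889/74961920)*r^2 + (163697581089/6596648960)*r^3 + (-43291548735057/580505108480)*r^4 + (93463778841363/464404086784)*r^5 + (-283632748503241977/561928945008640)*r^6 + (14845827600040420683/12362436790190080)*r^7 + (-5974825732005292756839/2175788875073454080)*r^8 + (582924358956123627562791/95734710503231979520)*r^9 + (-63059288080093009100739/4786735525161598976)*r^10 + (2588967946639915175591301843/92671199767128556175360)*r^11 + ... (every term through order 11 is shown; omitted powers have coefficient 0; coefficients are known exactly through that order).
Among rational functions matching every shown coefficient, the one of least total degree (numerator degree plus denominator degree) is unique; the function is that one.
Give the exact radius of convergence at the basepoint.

No rational of total degree below 10 reproduces all 12 coefficients; solving the [1/9] Pade equations on them gives f(r) = (11/12 - 39*r/5)/((r + 4/7)**3*(r**2 - r/2 - 11/3)**3), whose expansion matches every shown term.
Denominator factor (r + 4/7)^3: pole of order 3 at -4/7, modulus 4/7.
Denominator factor (r**2 - r/2 - 11/3)^3: discriminant 179/12, real irrational roots 1/4 + (1/12)*sqrt(537) and 1/4 - (1/12)*sqrt(537); poles of order 3, moduli 1/4 + (1/12)*sqrt(537) and -1/4 + (1/12)*sqrt(537).
The radius of convergence is the smallest modulus among the singular points: 4/7.

The radius of convergence is 4/7.


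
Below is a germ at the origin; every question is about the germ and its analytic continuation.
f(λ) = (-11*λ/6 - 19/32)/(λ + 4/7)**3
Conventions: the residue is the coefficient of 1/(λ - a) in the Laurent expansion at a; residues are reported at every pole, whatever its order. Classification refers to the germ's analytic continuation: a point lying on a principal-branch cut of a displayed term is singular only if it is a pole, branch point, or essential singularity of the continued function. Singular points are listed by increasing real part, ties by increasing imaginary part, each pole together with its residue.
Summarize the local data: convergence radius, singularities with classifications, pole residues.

Denominator factor (λ + 4/7)^3: pole of order 3 at -4/7, modulus 4/7.
The radius of convergence is the smallest modulus among the singular points: 4/7.
At the order-3 pole -4/7 set g(λ) = (λ - (-4/7))^3*f(λ) = -11*λ/6 - 19/32.
Order-3 pole: residue = g''(a)/2; g''(-4/7) = 0, so the residue is 0.

Radius of convergence at 0: 4/7.
At -4/7: a pole of order 3; residue 0.


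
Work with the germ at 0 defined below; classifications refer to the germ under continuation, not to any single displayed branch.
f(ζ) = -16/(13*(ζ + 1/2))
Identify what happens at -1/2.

The point is a pole of order 1.

The denominator factor ζ + 1/2 vanishes at -1/2 and appears to the power 1; the numerator there equals -16/13, nonzero, and no other factor vanishes.
Hence a pole whose order is the multiplicity, 1.


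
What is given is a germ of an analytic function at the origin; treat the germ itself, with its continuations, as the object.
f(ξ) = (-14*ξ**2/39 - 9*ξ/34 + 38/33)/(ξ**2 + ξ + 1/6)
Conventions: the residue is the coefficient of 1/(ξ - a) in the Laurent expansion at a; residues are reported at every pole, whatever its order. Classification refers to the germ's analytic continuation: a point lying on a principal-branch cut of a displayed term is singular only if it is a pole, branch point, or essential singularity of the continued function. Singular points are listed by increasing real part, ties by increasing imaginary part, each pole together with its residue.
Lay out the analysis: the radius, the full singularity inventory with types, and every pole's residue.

Radius of convergence at 0: 1/2 - (1/6)*sqrt(3).
At -1/2 - (1/6)*sqrt(3): a pole of order 1; residue 125/2652 - (101887/87516)*sqrt(3).
At -1/2 + (1/6)*sqrt(3): a pole of order 1; residue 125/2652 + (101887/87516)*sqrt(3).

Denominator factor (ξ**2 + ξ + 1/6): discriminant 1/3, real irrational roots -1/2 + (1/6)*sqrt(3) and -1/2 - (1/6)*sqrt(3); poles of order 1, moduli 1/2 - (1/6)*sqrt(3) and 1/2 + (1/6)*sqrt(3).
The radius of convergence is the smallest modulus among the singular points: 1/2 - (1/6)*sqrt(3).
The factor ξ**2 + ξ + 1/6 splits as (ξ - a)(ξ - a') with a = -1/2 - (1/6)*sqrt(3), a' = -1/2 + (1/6)*sqrt(3). At the order-1 pole a set g(ξ) = (ξ - a)*f(ξ) = [-14*ξ**2/39 - 9*ξ/34 + 38/33] / (ξ - a').
Simple pole: residue = g(a) at a = -1/2 - (1/6)*sqrt(3), which is 125/2652 - (101887/87516)*sqrt(3).
The factor ξ**2 + ξ + 1/6 splits as (ξ - a)(ξ - a') with a = -1/2 + (1/6)*sqrt(3), a' = -1/2 - (1/6)*sqrt(3). At the order-1 pole a set g(ξ) = (ξ - a)*f(ξ) = [-14*ξ**2/39 - 9*ξ/34 + 38/33] / (ξ - a').
Simple pole: residue = g(a) at a = -1/2 + (1/6)*sqrt(3), which is 125/2652 + (101887/87516)*sqrt(3).
List the singular points by increasing real part (a conjugate pair: the negative imaginary part first).


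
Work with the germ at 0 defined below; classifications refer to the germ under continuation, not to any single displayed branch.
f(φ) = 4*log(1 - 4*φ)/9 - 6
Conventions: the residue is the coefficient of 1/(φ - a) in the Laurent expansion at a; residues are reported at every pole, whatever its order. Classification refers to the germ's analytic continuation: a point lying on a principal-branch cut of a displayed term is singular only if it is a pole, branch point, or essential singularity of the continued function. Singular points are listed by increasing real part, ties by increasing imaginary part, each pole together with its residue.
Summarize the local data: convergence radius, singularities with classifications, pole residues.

Radius of convergence at 0: 1/4.
At 1/4: a logarithmic branch point.

Branch term (4/9)*log(1 - φ/(1/4)): its argument vanishes at φ = 1/4, a logarithmic branch point, modulus 1/4.
The radius of convergence is the smallest modulus among the singular points: 1/4.


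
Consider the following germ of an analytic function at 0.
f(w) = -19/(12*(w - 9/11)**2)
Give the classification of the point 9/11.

The point is a pole of order 2.

The denominator factor w - 9/11 vanishes at 9/11 and appears to the power 2; the numerator there equals -19/12, nonzero, and no other factor vanishes.
Hence a pole whose order is the multiplicity, 2.


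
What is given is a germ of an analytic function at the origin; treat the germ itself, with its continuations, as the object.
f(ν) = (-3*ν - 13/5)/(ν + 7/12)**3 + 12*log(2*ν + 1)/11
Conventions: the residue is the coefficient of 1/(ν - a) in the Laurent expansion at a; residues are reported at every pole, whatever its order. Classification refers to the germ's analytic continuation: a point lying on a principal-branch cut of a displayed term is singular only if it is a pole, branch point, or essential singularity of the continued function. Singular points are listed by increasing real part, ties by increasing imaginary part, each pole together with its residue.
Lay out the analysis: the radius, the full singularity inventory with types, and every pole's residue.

Denominator factor (ν + 7/12)^3: pole of order 3 at -7/12, modulus 7/12.
Branch term (12/11)*log(1 - ν/(-1/2)): its argument vanishes at ν = -1/2, a logarithmic branch point, modulus 1/2.
The radius of convergence is the smallest modulus among the singular points: 1/2.
The branch term is analytic at -7/12 and contributes nothing to the residue; only the rational part matters.
At the order-3 pole -7/12 set g(ν) = (ν - (-7/12))^3*(rational part) = -3*ν - 13/5.
Order-3 pole: residue = g''(a)/2; g''(-7/12) = 0, so the residue is 0.
List the singular points by increasing real part (a conjugate pair: the negative imaginary part first).

Radius of convergence at 0: 1/2.
At -7/12: a pole of order 3; residue 0.
At -1/2: a logarithmic branch point.


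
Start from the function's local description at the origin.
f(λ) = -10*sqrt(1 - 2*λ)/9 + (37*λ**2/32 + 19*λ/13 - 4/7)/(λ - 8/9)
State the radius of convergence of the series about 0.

Denominator factor (λ - 8/9): pole of order 1 at 8/9, modulus 8/9.
Branch term (-10/9)*sqrt(1 - λ/(1/2)): its argument vanishes at λ = 1/2, a square-root branch point, modulus 1/2.
The radius of convergence is the smallest modulus among the singular points: 1/2.

The radius of convergence is 1/2.


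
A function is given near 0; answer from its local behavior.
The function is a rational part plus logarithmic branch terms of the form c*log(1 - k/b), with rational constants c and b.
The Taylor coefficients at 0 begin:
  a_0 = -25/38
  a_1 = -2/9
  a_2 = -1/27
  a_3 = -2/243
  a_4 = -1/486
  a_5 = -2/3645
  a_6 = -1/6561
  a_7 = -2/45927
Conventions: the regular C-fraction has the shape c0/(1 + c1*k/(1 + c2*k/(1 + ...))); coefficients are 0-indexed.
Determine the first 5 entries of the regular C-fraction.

The regular C-fraction coefficients are [-25/38, -76/225, 77/450, 25/462, -17/77].

Taylor coefficients (read off): a_0 = -25/38, a_1 = -2/9, a_2 = -1/27, a_3 = -2/243, a_4 = -1/486.
c0 = a_0 = -25/38. Peel one level at a time: if S = 1 + c*k/S' with S'(0) = 1, then c is the k-coefficient of S and S' = c*k/(S - 1).
S_1 = c0/f = 1 + (-76/225)*k + (2926/50625)*k^2 + ...; c1 = -76/225.
S_2 = c1*k/(S_1 - 1) = 1 + (77/450)*k + (-1/108)*k^2 + ...; c2 = 77/450.
S_3 = c2*k/(S_2 - 1) = 1 + (25/462)*k + (425/35574)*k^2 + ...; c3 = 25/462.
S_4 = c3*k/(S_3 - 1) = 1 + (-17/77)*k + ...; c4 = -17/77.


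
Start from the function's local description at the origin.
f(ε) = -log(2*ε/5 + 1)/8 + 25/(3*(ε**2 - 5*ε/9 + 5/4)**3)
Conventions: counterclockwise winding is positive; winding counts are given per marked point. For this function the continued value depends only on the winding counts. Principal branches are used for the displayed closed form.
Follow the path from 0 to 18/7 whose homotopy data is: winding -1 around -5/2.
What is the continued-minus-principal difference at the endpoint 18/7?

Continued minus principal equals (1/4)*pi*i.

The rational part is single-valued and drops out of the difference; each branch term changes only by its own monodromy.
(-1/8)*log(1 - ε/(-5/2)): each positive loop around -5/2 adds 2*pi*i to the log, so winding -1 contributes (-1/8)*(-1)*2*pi*i = (1/4)*pi*i.
Summing the contributions at ε = 18/7 gives (1/4)*pi*i.


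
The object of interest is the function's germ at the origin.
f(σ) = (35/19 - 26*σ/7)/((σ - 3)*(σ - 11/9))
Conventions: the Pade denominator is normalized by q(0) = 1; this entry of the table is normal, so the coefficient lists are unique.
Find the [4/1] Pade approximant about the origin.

Taylor coefficients needed (expand at 0): a_0 = 105/209, a_1 = -368/847, a_2 = -338461/531069, a_3 = -567626/922383, a_4 = -309303055/578334141, a_5 = -450021188/1004475087.
Write the denominator as Q(σ) = 1 + q1*σ. Requiring Q*f - P = O(σ^6) with deg P <= 4 kills the coefficients of σ^5..σ^5 in Q*f:
  σ^5: a_5 + q1*a_4 = 0, i.e. -450021188/1004475087 + (-309303055/578334141)*q1 = 0.
Solving this linear system: q1 = -8550402572/10207000815.
The numerator is Q*f truncated at degree 4: P0 = a_0 = 105/209; P1 = a_1 + q1*a_0 = -4074158460/4763267047; P2 = a_2 + q1*a_1 = -123698640537/452510369465; P3 = a_3 + q1*a_2 = -1941216678/23816335235; P4 = a_4 + q1*a_3 = -8735475051/452510369465.

The Pade approximant has numerator coefficients [105/209, -4074158460/4763267047, -123698640537/452510369465, -1941216678/23816335235, -8735475051/452510369465]; denominator coefficients [1, -8550402572/10207000815].


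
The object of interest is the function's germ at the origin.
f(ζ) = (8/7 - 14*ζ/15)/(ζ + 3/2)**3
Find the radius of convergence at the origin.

The radius of convergence is 3/2.

Denominator factor (ζ + 3/2)^3: pole of order 3 at -3/2, modulus 3/2.
The radius of convergence is the smallest modulus among the singular points: 3/2.


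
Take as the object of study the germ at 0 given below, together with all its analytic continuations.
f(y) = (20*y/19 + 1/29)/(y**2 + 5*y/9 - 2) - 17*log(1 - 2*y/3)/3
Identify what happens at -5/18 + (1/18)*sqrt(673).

The point is a pole of order 1.

The denominator factor y**2 + 5*y/9 - 2 vanishes at -5/18 + (1/18)*sqrt(673) and appears to the power 1; the numerator there equals -1279/4959 + (10/171)*sqrt(673), nonzero, and no other factor vanishes.
The branch terms are analytic at this point.
Hence a pole whose order is the multiplicity, 1.


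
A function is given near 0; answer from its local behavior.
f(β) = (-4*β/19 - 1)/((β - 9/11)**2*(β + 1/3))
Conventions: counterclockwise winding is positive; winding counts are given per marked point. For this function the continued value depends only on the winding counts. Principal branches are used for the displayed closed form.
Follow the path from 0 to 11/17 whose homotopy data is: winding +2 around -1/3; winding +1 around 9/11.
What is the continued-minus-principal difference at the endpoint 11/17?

The function is rational, hence single-valued: continuing it around any pole returns the same value, so the difference is 0.

Continued minus principal equals 0.


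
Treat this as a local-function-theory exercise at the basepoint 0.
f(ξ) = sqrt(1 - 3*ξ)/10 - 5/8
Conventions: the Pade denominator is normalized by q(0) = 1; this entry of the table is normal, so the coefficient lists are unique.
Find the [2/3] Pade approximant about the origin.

The Pade approximant has numerator coefficients [-21/40, 411/200, -1143/640]; denominator coefficients [1, -21/5, 351/80, -27/40].

Taylor coefficients needed (expand at 0): a_0 = -21/40, a_1 = -3/20, a_2 = -9/80, a_3 = -27/160, a_4 = -81/256, a_5 = -1701/2560.
Write the denominator as Q(ξ) = 1 + q1*ξ + q2*ξ^2 + q3*ξ^3. Requiring Q*f - P = O(ξ^6) with deg P <= 2 kills the coefficients of ξ^3..ξ^5 in Q*f:
  ξ^3: a_3 + q1*a_2 + q2*a_1 + q3*a_0 = 0, i.e. -27/160 + (-9/80)*q1 + (-3/20)*q2 + (-21/40)*q3 = 0.
  ξ^4: a_4 + q1*a_3 + q2*a_2 + q3*a_1 = 0, i.e. -81/256 + (-27/160)*q1 + (-9/80)*q2 + (-3/20)*q3 = 0.
  ξ^5: a_5 + q1*a_4 + q2*a_3 + q3*a_2 = 0, i.e. -1701/2560 + (-81/256)*q1 + (-27/160)*q2 + (-9/80)*q3 = 0.
Solving this linear system: q1 = -21/5, q2 = 351/80, q3 = -27/40.
The numerator is Q*f truncated at degree 2: P0 = a_0 = -21/40; P1 = a_1 + q1*a_0 = 411/200; P2 = a_2 + q1*a_1 + q2*a_0 = -1143/640.


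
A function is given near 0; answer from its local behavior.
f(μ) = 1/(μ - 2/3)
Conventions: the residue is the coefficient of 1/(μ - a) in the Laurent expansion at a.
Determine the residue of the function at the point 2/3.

The residue is 1.

At the order-1 pole 2/3 set g(μ) = (μ - (2/3))*f(μ) = 1.
Simple pole: residue = g(a) at a = 2/3, which is 1.


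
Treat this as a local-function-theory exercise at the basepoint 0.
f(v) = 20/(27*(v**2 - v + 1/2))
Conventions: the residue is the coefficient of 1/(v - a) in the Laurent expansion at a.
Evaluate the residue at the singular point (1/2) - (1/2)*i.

The factor v**2 - v + 1/2 splits as (v - a)(v - a') with a = (1/2) - (1/2)*i, a' = (1/2) + (1/2)*i. At the order-1 pole a set g(v) = (v - a)*f(v) = [20/27] / (v - a').
Simple pole: residue = g(a) at a = (1/2) - (1/2)*i, which is (20/27)*i.

The residue is (20/27)*i.


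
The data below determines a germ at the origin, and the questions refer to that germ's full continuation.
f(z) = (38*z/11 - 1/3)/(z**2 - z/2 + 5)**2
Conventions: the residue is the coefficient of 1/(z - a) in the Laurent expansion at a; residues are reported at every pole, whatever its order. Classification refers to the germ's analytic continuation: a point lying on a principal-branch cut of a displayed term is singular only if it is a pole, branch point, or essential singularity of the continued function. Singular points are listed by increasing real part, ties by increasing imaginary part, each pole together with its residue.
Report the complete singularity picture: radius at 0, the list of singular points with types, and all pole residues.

Radius of convergence at 0: sqrt(5).
At (1/4) - ((1/4)*sqrt(79))*i: a pole of order 2; residue ((280/205953)*sqrt(79))*i.
At (1/4) + ((1/4)*sqrt(79))*i: a pole of order 2; residue -((280/205953)*sqrt(79))*i.

Denominator factor (z**2 - z/2 + 5)^2: discriminant -79/4, complex-conjugate roots (1/4) + ((1/4)*sqrt(79))*i and (1/4) - ((1/4)*sqrt(79))*i; poles of order 2, moduli sqrt(5) and sqrt(5).
The radius of convergence is the smallest modulus among the singular points: sqrt(5).
The factor z**2 - z/2 + 5 splits as (z - a)(z - a') with a = (1/4) - ((1/4)*sqrt(79))*i, a' = (1/4) + ((1/4)*sqrt(79))*i. At the order-2 pole a set g(z) = (z - a)^2*f(z) = [38*z/11 - 1/3] / (z - a')^2.
Order-2 pole: residue = g'(a); g'((1/4) - ((1/4)*sqrt(79))*i) = ((280/205953)*sqrt(79))*i, so the residue is ((280/205953)*sqrt(79))*i.
The factor z**2 - z/2 + 5 splits as (z - a)(z - a') with a = (1/4) + ((1/4)*sqrt(79))*i, a' = (1/4) - ((1/4)*sqrt(79))*i. At the order-2 pole a set g(z) = (z - a)^2*f(z) = [38*z/11 - 1/3] / (z - a')^2.
Order-2 pole: residue = g'(a); g'((1/4) + ((1/4)*sqrt(79))*i) = -((280/205953)*sqrt(79))*i, so the residue is -((280/205953)*sqrt(79))*i.
List the singular points by increasing real part (a conjugate pair: the negative imaginary part first).


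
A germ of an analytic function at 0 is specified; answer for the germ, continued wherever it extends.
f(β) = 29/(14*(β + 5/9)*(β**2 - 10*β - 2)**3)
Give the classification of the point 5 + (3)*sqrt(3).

The denominator factor β**2 - 10*β - 2 vanishes at 5 + (3)*sqrt(3) and appears to the power 3; the numerator there equals 29/14, nonzero, and no other factor vanishes.
Hence a pole whose order is the multiplicity, 3.

The point is a pole of order 3.


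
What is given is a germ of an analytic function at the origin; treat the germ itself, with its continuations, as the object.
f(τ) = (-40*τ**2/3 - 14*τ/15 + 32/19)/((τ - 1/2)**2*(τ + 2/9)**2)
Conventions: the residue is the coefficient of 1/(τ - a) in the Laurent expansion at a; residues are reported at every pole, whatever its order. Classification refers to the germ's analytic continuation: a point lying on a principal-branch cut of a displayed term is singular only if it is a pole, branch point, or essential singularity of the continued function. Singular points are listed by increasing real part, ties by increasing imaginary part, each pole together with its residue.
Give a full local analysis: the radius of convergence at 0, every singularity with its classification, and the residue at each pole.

Radius of convergence at 0: 2/9.
At -2/9: a pole of order 2; residue 672840/41743.
At 1/2: a pole of order 2; residue -672840/41743.

Denominator factor (τ - 1/2)^2: pole of order 2 at 1/2, modulus 1/2.
Denominator factor (τ + 2/9)^2: pole of order 2 at -2/9, modulus 2/9.
The radius of convergence is the smallest modulus among the singular points: 2/9.
At the order-2 pole -2/9 set g(τ) = (τ - (-2/9))^2*f(τ) = (-40*τ**2/3 - 14*τ/15 + 32/19)/(τ - 1/2)**2.
Order-2 pole: residue = g'(a); g'(-2/9) = 672840/41743, so the residue is 672840/41743.
At the order-2 pole 1/2 set g(τ) = (τ - (1/2))^2*f(τ) = (-40*τ**2/3 - 14*τ/15 + 32/19)/(τ + 2/9)**2.
Order-2 pole: residue = g'(a); g'(1/2) = -672840/41743, so the residue is -672840/41743.
List the singular points by increasing real part (a conjugate pair: the negative imaginary part first).


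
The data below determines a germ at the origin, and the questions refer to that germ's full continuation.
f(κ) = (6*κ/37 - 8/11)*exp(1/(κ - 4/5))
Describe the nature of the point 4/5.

The point is an essential singularity.

The exponent 1/(κ - (4/5)) has a pole at 4/5, so exp(1/(κ - (4/5))) takes every nonzero value near it: an essential singularity (not a pole of any order).


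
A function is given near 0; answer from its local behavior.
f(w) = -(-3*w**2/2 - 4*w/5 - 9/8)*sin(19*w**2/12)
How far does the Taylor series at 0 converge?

The factor -sin(19*w**2/12) is entire and contributes no finite singular point.
The polynomial part has no poles.
No finite singular points: the Taylor series at 0 converges everywhere.

The radius of convergence is infinite.


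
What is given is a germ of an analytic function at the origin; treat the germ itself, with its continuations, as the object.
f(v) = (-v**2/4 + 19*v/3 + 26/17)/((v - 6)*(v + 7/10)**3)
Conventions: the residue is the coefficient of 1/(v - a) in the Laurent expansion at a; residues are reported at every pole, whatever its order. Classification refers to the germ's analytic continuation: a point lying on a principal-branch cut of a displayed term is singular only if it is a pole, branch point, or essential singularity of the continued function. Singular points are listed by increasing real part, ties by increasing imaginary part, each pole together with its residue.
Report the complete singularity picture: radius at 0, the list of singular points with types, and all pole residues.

Radius of convergence at 0: 7/10.
At -7/10: a pole of order 3; residue -519000/5112971.
At 6: a pole of order 1; residue 519000/5112971.

Denominator factor (v - 6): pole of order 1 at 6, modulus 6.
Denominator factor (v + 7/10)^3: pole of order 3 at -7/10, modulus 7/10.
The radius of convergence is the smallest modulus among the singular points: 7/10.
At the order-3 pole -7/10 set g(v) = (v - (-7/10))^3*f(v) = (-v**2/4 + 19*v/3 + 26/17)/(v - 6).
Order-3 pole: residue = g''(a)/2; g''(-7/10) = -1038000/5112971, so the residue is -519000/5112971.
At the order-1 pole 6 set g(v) = (v - (6))*f(v) = (-v**2/4 + 19*v/3 + 26/17)/(v + 7/10)**3.
Simple pole: residue = g(a) at a = 6, which is 519000/5112971.
List the singular points by increasing real part (a conjugate pair: the negative imaginary part first).


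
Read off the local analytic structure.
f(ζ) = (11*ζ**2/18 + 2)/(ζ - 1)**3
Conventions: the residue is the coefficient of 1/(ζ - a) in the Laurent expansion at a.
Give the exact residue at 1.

At the order-3 pole 1 set g(ζ) = (ζ - (1))^3*f(ζ) = 11*ζ**2/18 + 2.
Order-3 pole: residue = g''(a)/2; g''(1) = 11/9, so the residue is 11/18.

The residue is 11/18.


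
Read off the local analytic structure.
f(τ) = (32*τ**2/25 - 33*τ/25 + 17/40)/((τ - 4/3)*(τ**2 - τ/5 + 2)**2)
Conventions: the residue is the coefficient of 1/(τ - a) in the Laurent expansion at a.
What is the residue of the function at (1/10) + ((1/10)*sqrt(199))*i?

The residue is (-15237/399424) + ((18995049/15817589824)*sqrt(199))*i.

The factor τ**2 - τ/5 + 2 splits as (τ - a)(τ - a') with a = (1/10) + ((1/10)*sqrt(199))*i, a' = (1/10) - ((1/10)*sqrt(199))*i. At the order-2 pole a set g(τ) = (τ - a)^2*f(τ) = [(32*τ**2/25 - 33*τ/25 + 17/40)/(τ - 4/3)] / (τ - a')^2.
Order-2 pole: residue = g'(a); g'((1/10) + ((1/10)*sqrt(199))*i) = (-15237/399424) + ((18995049/15817589824)*sqrt(199))*i, so the residue is (-15237/399424) + ((18995049/15817589824)*sqrt(199))*i.


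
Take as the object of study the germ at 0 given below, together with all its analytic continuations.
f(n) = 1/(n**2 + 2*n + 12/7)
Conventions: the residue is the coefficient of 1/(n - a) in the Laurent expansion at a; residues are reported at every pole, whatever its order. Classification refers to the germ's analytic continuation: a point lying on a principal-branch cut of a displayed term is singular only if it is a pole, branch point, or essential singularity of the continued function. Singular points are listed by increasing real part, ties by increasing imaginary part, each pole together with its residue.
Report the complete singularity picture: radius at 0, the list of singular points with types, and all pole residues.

Denominator factor (n**2 + 2*n + 12/7): discriminant -20/7, complex-conjugate roots (-1) + ((1/7)*sqrt(35))*i and (-1) - ((1/7)*sqrt(35))*i; poles of order 1, moduli (2/7)*sqrt(21) and (2/7)*sqrt(21).
The radius of convergence is the smallest modulus among the singular points: (2/7)*sqrt(21).
The factor n**2 + 2*n + 12/7 splits as (n - a)(n - a') with a = (-1) - ((1/7)*sqrt(35))*i, a' = (-1) + ((1/7)*sqrt(35))*i. At the order-1 pole a set g(n) = (n - a)*f(n) = [1] / (n - a').
Simple pole: residue = g(a) at a = (-1) - ((1/7)*sqrt(35))*i, which is ((1/10)*sqrt(35))*i.
The factor n**2 + 2*n + 12/7 splits as (n - a)(n - a') with a = (-1) + ((1/7)*sqrt(35))*i, a' = (-1) - ((1/7)*sqrt(35))*i. At the order-1 pole a set g(n) = (n - a)*f(n) = [1] / (n - a').
Simple pole: residue = g(a) at a = (-1) + ((1/7)*sqrt(35))*i, which is -((1/10)*sqrt(35))*i.
List the singular points by increasing real part (a conjugate pair: the negative imaginary part first).

Radius of convergence at 0: (2/7)*sqrt(21).
At (-1) - ((1/7)*sqrt(35))*i: a pole of order 1; residue ((1/10)*sqrt(35))*i.
At (-1) + ((1/7)*sqrt(35))*i: a pole of order 1; residue -((1/10)*sqrt(35))*i.


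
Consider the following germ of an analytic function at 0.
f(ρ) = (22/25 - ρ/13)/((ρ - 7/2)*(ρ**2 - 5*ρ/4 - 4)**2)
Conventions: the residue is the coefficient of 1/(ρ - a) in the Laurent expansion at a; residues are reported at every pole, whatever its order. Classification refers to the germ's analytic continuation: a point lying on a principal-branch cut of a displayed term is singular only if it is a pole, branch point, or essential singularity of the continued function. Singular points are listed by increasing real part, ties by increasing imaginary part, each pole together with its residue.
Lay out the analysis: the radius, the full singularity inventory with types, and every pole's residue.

Radius of convergence at 0: -5/8 + (1/8)*sqrt(281).
At 5/8 - (1/8)*sqrt(281): a pole of order 2; residue -6352/312325 + (19861872/24661494325)*sqrt(281).
At 5/8 + (1/8)*sqrt(281): a pole of order 2; residue -6352/312325 - (19861872/24661494325)*sqrt(281).
At 7/2: a pole of order 1; residue 12704/312325.

Denominator factor (ρ - 7/2): pole of order 1 at 7/2, modulus 7/2.
Denominator factor (ρ**2 - 5*ρ/4 - 4)^2: discriminant 281/16, real irrational roots 5/8 + (1/8)*sqrt(281) and 5/8 - (1/8)*sqrt(281); poles of order 2, moduli 5/8 + (1/8)*sqrt(281) and -5/8 + (1/8)*sqrt(281).
The radius of convergence is the smallest modulus among the singular points: -5/8 + (1/8)*sqrt(281).
The factor ρ**2 - 5*ρ/4 - 4 splits as (ρ - a)(ρ - a') with a = 5/8 - (1/8)*sqrt(281), a' = 5/8 + (1/8)*sqrt(281). At the order-2 pole a set g(ρ) = (ρ - a)^2*f(ρ) = [(22/25 - ρ/13)/(ρ - 7/2)] / (ρ - a')^2.
Order-2 pole: residue = g'(a); g'(5/8 - (1/8)*sqrt(281)) = -6352/312325 + (19861872/24661494325)*sqrt(281), so the residue is -6352/312325 + (19861872/24661494325)*sqrt(281).
The factor ρ**2 - 5*ρ/4 - 4 splits as (ρ - a)(ρ - a') with a = 5/8 + (1/8)*sqrt(281), a' = 5/8 - (1/8)*sqrt(281). At the order-2 pole a set g(ρ) = (ρ - a)^2*f(ρ) = [(22/25 - ρ/13)/(ρ - 7/2)] / (ρ - a')^2.
Order-2 pole: residue = g'(a); g'(5/8 + (1/8)*sqrt(281)) = -6352/312325 - (19861872/24661494325)*sqrt(281), so the residue is -6352/312325 - (19861872/24661494325)*sqrt(281).
At the order-1 pole 7/2 set g(ρ) = (ρ - (7/2))*f(ρ) = (22/25 - ρ/13)/(ρ**2 - 5*ρ/4 - 4)**2.
Simple pole: residue = g(a) at a = 7/2, which is 12704/312325.
List the singular points by increasing real part (a conjugate pair: the negative imaginary part first).


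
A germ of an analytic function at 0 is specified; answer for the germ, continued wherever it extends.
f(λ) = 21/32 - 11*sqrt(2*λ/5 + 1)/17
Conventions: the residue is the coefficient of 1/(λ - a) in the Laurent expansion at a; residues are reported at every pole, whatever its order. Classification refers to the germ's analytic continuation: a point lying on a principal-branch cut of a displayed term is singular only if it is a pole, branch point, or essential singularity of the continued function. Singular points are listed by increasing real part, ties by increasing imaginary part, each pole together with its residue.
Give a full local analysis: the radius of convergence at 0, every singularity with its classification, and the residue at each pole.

Branch term (-11/17)*sqrt(1 - λ/(-5/2)): its argument vanishes at λ = -5/2, a square-root branch point, modulus 5/2.
The radius of convergence is the smallest modulus among the singular points: 5/2.

Radius of convergence at 0: 5/2.
At -5/2: an algebraic (square-root) branch point.


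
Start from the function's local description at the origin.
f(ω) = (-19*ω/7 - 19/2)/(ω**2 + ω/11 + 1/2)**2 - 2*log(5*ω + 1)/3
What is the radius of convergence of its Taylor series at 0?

The radius of convergence is 1/5.

Denominator factor (ω**2 + ω/11 + 1/2)^2: discriminant -241/121, complex-conjugate roots (-1/22) + ((1/22)*sqrt(241))*i and (-1/22) - ((1/22)*sqrt(241))*i; poles of order 2, moduli (1/2)*sqrt(2) and (1/2)*sqrt(2).
Branch term (-2/3)*log(1 - ω/(-1/5)): its argument vanishes at ω = -1/5, a logarithmic branch point, modulus 1/5.
The radius of convergence is the smallest modulus among the singular points: 1/5.


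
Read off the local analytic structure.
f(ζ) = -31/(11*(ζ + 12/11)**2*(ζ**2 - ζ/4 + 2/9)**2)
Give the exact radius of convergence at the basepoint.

Denominator factor (ζ**2 - ζ/4 + 2/9)^2: discriminant -119/144, complex-conjugate roots (1/8) + ((1/24)*sqrt(119))*i and (1/8) - ((1/24)*sqrt(119))*i; poles of order 2, moduli (1/3)*sqrt(2) and (1/3)*sqrt(2).
Denominator factor (ζ + 12/11)^2: pole of order 2 at -12/11, modulus 12/11.
The radius of convergence is the smallest modulus among the singular points: (1/3)*sqrt(2).

The radius of convergence is (1/3)*sqrt(2).


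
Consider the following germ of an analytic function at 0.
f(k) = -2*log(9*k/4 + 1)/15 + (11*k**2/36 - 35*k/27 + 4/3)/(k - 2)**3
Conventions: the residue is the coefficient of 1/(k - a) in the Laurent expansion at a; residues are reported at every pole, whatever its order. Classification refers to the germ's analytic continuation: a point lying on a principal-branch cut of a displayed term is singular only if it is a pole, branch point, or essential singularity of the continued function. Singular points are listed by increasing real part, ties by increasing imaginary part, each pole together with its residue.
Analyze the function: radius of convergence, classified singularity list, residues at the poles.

Radius of convergence at 0: 4/9.
At -4/9: a logarithmic branch point.
At 2: a pole of order 3; residue 11/36.

Denominator factor (k - 2)^3: pole of order 3 at 2, modulus 2.
Branch term (-2/15)*log(1 - k/(-4/9)): its argument vanishes at k = -4/9, a logarithmic branch point, modulus 4/9.
The radius of convergence is the smallest modulus among the singular points: 4/9.
The branch term is analytic at 2 and contributes nothing to the residue; only the rational part matters.
At the order-3 pole 2 set g(k) = (k - (2))^3*(rational part) = 11*k**2/36 - 35*k/27 + 4/3.
Order-3 pole: residue = g''(a)/2; g''(2) = 11/18, so the residue is 11/36.
List the singular points by increasing real part (a conjugate pair: the negative imaginary part first).


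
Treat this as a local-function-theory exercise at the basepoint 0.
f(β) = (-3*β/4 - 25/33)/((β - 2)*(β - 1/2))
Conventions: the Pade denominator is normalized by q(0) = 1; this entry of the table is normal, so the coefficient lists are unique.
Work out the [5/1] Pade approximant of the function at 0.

The Pade approximant has numerator coefficients [-25/33, -1381081/1224108, -3786835/6732594, -311857/1122099, -445510/3366297, -178204/3366297]; denominator coefficients [1, -408185/204018].

Taylor coefficients needed (expand at 0): a_0 = -25/33, a_1 = -349/132, a_2 = -515/88, a_3 = -6329/528, a_4 = -2315/96, a_5 = -34003/704, a_6 = -408185/4224.
Write the denominator as Q(β) = 1 + q1*β. Requiring Q*f - P = O(β^7) with deg P <= 5 kills the coefficients of β^6..β^6 in Q*f:
  β^6: a_6 + q1*a_5 = 0, i.e. -408185/4224 + (-34003/704)*q1 = 0.
Solving this linear system: q1 = -408185/204018.
The numerator is Q*f truncated at degree 5: P0 = a_0 = -25/33; P1 = a_1 + q1*a_0 = -1381081/1224108; P2 = a_2 + q1*a_1 = -3786835/6732594; P3 = a_3 + q1*a_2 = -311857/1122099; P4 = a_4 + q1*a_3 = -445510/3366297; P5 = a_5 + q1*a_4 = -178204/3366297.


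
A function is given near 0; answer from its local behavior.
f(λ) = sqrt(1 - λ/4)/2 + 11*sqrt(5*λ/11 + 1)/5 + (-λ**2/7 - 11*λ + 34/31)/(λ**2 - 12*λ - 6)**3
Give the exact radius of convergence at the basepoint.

The radius of convergence is -6 + sqrt(42).

Denominator factor (λ**2 - 12*λ - 6)^3: discriminant 168, real irrational roots 6 + sqrt(42) and 6 - sqrt(42); poles of order 3, moduli 6 + sqrt(42) and -6 + sqrt(42).
Branch term (11/5)*sqrt(1 - λ/(-11/5)): its argument vanishes at λ = -11/5, a square-root branch point, modulus 11/5.
Branch term (1/2)*sqrt(1 - λ/(4)): its argument vanishes at λ = 4, a square-root branch point, modulus 4.
The radius of convergence is the smallest modulus among the singular points: -6 + sqrt(42).


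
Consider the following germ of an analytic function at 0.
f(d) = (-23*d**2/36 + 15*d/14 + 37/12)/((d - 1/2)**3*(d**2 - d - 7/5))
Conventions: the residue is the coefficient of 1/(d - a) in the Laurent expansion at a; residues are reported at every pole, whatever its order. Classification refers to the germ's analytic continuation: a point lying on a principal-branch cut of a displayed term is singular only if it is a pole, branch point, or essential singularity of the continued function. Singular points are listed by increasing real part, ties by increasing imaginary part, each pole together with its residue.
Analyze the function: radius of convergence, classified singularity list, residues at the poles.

Radius of convergence at 0: 1/2.
At 1/2 - (1/10)*sqrt(165): a pole of order 1; residue 2755/6237 - (545/68607)*sqrt(165).
At 1/2: a pole of order 3; residue -5510/6237.
At 1/2 + (1/10)*sqrt(165): a pole of order 1; residue 2755/6237 + (545/68607)*sqrt(165).

Denominator factor (d - 1/2)^3: pole of order 3 at 1/2, modulus 1/2.
Denominator factor (d**2 - d - 7/5): discriminant 33/5, real irrational roots 1/2 + (1/10)*sqrt(165) and 1/2 - (1/10)*sqrt(165); poles of order 1, moduli 1/2 + (1/10)*sqrt(165) and -1/2 + (1/10)*sqrt(165).
The radius of convergence is the smallest modulus among the singular points: 1/2.
The factor d**2 - d - 7/5 splits as (d - a)(d - a') with a = 1/2 - (1/10)*sqrt(165), a' = 1/2 + (1/10)*sqrt(165). At the order-1 pole a set g(d) = (d - a)*f(d) = [(-23*d**2/36 + 15*d/14 + 37/12)/(d - 1/2)**3] / (d - a').
Simple pole: residue = g(a) at a = 1/2 - (1/10)*sqrt(165), which is 2755/6237 - (545/68607)*sqrt(165).
At the order-3 pole 1/2 set g(d) = (d - (1/2))^3*f(d) = (-23*d**2/36 + 15*d/14 + 37/12)/(d**2 - d - 7/5).
Order-3 pole: residue = g''(a)/2; g''(1/2) = -11020/6237, so the residue is -5510/6237.
The factor d**2 - d - 7/5 splits as (d - a)(d - a') with a = 1/2 + (1/10)*sqrt(165), a' = 1/2 - (1/10)*sqrt(165). At the order-1 pole a set g(d) = (d - a)*f(d) = [(-23*d**2/36 + 15*d/14 + 37/12)/(d - 1/2)**3] / (d - a').
Simple pole: residue = g(a) at a = 1/2 + (1/10)*sqrt(165), which is 2755/6237 + (545/68607)*sqrt(165).
List the singular points by increasing real part (a conjugate pair: the negative imaginary part first).


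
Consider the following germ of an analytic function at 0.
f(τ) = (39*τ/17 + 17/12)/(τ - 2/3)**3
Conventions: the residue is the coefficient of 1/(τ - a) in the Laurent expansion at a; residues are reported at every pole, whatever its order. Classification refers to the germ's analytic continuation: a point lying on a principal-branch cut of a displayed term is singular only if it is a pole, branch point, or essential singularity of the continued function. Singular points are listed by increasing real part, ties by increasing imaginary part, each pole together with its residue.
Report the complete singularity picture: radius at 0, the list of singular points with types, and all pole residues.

Denominator factor (τ - 2/3)^3: pole of order 3 at 2/3, modulus 2/3.
The radius of convergence is the smallest modulus among the singular points: 2/3.
At the order-3 pole 2/3 set g(τ) = (τ - (2/3))^3*f(τ) = 39*τ/17 + 17/12.
Order-3 pole: residue = g''(a)/2; g''(2/3) = 0, so the residue is 0.

Radius of convergence at 0: 2/3.
At 2/3: a pole of order 3; residue 0.
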